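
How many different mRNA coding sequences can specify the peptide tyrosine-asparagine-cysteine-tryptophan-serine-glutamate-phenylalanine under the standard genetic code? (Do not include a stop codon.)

192

Tyr: 2 codons.
Asn: 2 codons.
Cys: 2 codons.
Trp: 1 codon.
Ser: 6 codons.
Glu: 2 codons.
Phe: 2 codons.
2 × 2 × 2 × 1 × 6 × 2 × 2 = 192.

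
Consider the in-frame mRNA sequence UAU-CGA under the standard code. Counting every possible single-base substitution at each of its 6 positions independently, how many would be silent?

Codon 1 (UAU, Tyr): 1 synonymous substitution.
Codon 2 (CGA, Arg): 4 synonymous substitutions.
Total: 1 + 4 = 5.

5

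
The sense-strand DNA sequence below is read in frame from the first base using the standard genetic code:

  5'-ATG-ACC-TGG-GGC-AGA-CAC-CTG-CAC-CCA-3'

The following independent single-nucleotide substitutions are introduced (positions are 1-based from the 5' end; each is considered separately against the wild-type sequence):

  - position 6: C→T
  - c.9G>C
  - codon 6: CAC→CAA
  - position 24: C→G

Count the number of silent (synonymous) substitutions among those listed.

Codon 2: ACC (Thr) → ACT (Thr) — synonymous.
Codon 3: TGG (Trp) → TGC (Cys) — missense.
Codon 6: CAC (His) → CAA (Gln) — missense.
Codon 8: CAC (His) → CAG (Gln) — missense.
Synonymous: 1 of 4.

1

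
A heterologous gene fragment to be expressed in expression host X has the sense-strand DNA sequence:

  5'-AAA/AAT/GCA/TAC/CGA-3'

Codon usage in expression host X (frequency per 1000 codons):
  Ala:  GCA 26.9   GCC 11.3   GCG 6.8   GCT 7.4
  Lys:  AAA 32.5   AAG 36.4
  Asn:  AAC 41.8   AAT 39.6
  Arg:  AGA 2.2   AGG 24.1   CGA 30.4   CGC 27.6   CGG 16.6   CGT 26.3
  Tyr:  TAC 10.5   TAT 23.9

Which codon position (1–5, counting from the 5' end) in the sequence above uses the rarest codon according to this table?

4

Codon 1 AAA (Lys): 32.5 per 1000.
Codon 2 AAT (Asn): 39.6 per 1000.
Codon 3 GCA (Ala): 26.9 per 1000.
Codon 4 TAC (Tyr): 10.5 per 1000.
Codon 5 CGA (Arg): 30.4 per 1000.
Lowest frequency is 10.5 at codon 4.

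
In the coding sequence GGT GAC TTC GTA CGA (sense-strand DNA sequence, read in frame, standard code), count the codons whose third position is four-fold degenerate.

3

Codon 1 GGT (Gly): third position 4-fold.
Codon 2 GAC (Asp): third position 2-fold.
Codon 3 TTC (Phe): third position 2-fold.
Codon 4 GTA (Val): third position 4-fold.
Codon 5 CGA (Arg): third position 4-fold.
Four-fold degenerate third positions: 3.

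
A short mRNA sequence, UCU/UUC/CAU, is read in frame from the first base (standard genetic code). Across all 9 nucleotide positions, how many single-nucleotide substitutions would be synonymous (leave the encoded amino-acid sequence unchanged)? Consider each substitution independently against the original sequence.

5

Codon 1 (UCU, Ser): 3 synonymous substitutions.
Codon 2 (UUC, Phe): 1 synonymous substitution.
Codon 3 (CAU, His): 1 synonymous substitution.
Total: 3 + 1 + 1 = 5.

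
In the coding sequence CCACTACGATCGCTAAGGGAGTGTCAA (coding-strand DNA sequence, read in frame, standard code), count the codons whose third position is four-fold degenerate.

5

Codon 1 CCA (Pro): third position 4-fold.
Codon 2 CTA (Leu): third position 4-fold.
Codon 3 CGA (Arg): third position 4-fold.
Codon 4 TCG (Ser): third position 4-fold.
Codon 5 CTA (Leu): third position 4-fold.
Codon 6 AGG (Arg): third position 2-fold.
Codon 7 GAG (Glu): third position 2-fold.
Codon 8 TGT (Cys): third position 2-fold.
Codon 9 CAA (Gln): third position 2-fold.
Four-fold degenerate third positions: 5.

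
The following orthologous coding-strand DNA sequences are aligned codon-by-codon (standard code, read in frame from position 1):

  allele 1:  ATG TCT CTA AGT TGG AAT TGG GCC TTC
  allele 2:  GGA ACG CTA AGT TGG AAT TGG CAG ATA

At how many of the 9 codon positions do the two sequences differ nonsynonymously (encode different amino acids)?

Codon 1: ATG Met / GGA Gly — nonsynonymous.
Codon 2: TCT Ser / ACG Thr — nonsynonymous.
Codon 3: CTA Leu / CTA Leu — identical.
Codon 4: AGT Ser / AGT Ser — identical.
Codon 5: TGG Trp / TGG Trp — identical.
Codon 6: AAT Asn / AAT Asn — identical.
Codon 7: TGG Trp / TGG Trp — identical.
Codon 8: GCC Ala / CAG Gln — nonsynonymous.
Codon 9: TTC Phe / ATA Ile — nonsynonymous.
Nonsynonymous differences: 4.

4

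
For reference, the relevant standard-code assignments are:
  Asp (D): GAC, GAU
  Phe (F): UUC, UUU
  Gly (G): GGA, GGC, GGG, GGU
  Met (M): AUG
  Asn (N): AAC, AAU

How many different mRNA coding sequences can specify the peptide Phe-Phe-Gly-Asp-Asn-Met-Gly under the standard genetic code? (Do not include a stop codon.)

Phe: 2 codons.
Phe: 2 codons.
Gly: 4 codons.
Asp: 2 codons.
Asn: 2 codons.
Met: 1 codon.
Gly: 4 codons.
2 × 2 × 4 × 2 × 2 × 1 × 4 = 256.

256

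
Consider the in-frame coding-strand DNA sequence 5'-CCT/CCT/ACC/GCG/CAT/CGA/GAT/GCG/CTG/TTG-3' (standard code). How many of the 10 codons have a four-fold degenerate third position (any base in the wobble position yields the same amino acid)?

Codon 1 CCT (Pro): third position 4-fold.
Codon 2 CCT (Pro): third position 4-fold.
Codon 3 ACC (Thr): third position 4-fold.
Codon 4 GCG (Ala): third position 4-fold.
Codon 5 CAT (His): third position 2-fold.
Codon 6 CGA (Arg): third position 4-fold.
Codon 7 GAT (Asp): third position 2-fold.
Codon 8 GCG (Ala): third position 4-fold.
Codon 9 CTG (Leu): third position 4-fold.
Codon 10 TTG (Leu): third position 2-fold.
Four-fold degenerate third positions: 7.

7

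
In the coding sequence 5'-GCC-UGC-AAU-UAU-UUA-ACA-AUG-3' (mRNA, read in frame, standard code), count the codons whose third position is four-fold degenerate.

2

Codon 1 GCC (Ala): third position 4-fold.
Codon 2 UGC (Cys): third position 2-fold.
Codon 3 AAU (Asn): third position 2-fold.
Codon 4 UAU (Tyr): third position 2-fold.
Codon 5 UUA (Leu): third position 2-fold.
Codon 6 ACA (Thr): third position 4-fold.
Codon 7 AUG (Met): third position 1-fold.
Four-fold degenerate third positions: 2.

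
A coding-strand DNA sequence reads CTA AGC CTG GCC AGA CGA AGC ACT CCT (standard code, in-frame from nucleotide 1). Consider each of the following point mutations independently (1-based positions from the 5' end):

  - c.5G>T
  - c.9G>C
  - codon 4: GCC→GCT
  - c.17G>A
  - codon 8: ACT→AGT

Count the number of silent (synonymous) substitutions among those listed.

2

Codon 2: AGC (Ser) → ATC (Ile) — missense.
Codon 3: CTG (Leu) → CTC (Leu) — synonymous.
Codon 4: GCC (Ala) → GCT (Ala) — synonymous.
Codon 6: CGA (Arg) → CAA (Gln) — missense.
Codon 8: ACT (Thr) → AGT (Ser) — missense.
Synonymous: 2 of 5.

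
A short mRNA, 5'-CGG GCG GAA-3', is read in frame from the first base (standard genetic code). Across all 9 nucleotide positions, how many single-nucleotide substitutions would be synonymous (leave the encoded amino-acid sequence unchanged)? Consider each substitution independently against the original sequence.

8

Codon 1 (CGG, Arg): 4 synonymous substitutions.
Codon 2 (GCG, Ala): 3 synonymous substitutions.
Codon 3 (GAA, Glu): 1 synonymous substitution.
Total: 4 + 3 + 1 = 8.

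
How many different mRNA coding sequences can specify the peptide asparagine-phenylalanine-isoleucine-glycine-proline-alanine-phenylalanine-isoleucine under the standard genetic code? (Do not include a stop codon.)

Asn: 2 codons.
Phe: 2 codons.
Ile: 3 codons.
Gly: 4 codons.
Pro: 4 codons.
Ala: 4 codons.
Phe: 2 codons.
Ile: 3 codons.
2 × 2 × 3 × 4 × 4 × 4 × 2 × 3 = 4608.

4608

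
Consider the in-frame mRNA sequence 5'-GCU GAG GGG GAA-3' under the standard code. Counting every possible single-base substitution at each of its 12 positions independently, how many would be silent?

Codon 1 (GCU, Ala): 3 synonymous substitutions.
Codon 2 (GAG, Glu): 1 synonymous substitution.
Codon 3 (GGG, Gly): 3 synonymous substitutions.
Codon 4 (GAA, Glu): 1 synonymous substitution.
Total: 3 + 1 + 3 + 1 = 8.

8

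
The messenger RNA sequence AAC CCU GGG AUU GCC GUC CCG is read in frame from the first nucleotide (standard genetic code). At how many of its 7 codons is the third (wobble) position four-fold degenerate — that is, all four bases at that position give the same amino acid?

5

Codon 1 AAC (Asn): third position 2-fold.
Codon 2 CCU (Pro): third position 4-fold.
Codon 3 GGG (Gly): third position 4-fold.
Codon 4 AUU (Ile): third position 3-fold.
Codon 5 GCC (Ala): third position 4-fold.
Codon 6 GUC (Val): third position 4-fold.
Codon 7 CCG (Pro): third position 4-fold.
Four-fold degenerate third positions: 5.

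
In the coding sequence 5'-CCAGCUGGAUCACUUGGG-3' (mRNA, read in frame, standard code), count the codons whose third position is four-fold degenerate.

Codon 1 CCA (Pro): third position 4-fold.
Codon 2 GCU (Ala): third position 4-fold.
Codon 3 GGA (Gly): third position 4-fold.
Codon 4 UCA (Ser): third position 4-fold.
Codon 5 CUU (Leu): third position 4-fold.
Codon 6 GGG (Gly): third position 4-fold.
Four-fold degenerate third positions: 6.

6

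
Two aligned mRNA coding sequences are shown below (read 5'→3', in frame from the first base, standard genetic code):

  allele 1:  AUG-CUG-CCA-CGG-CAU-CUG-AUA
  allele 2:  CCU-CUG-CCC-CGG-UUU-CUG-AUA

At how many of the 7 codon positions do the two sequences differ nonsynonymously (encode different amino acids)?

2

Codon 1: AUG Met / CCU Pro — nonsynonymous.
Codon 2: CUG Leu / CUG Leu — identical.
Codon 3: CCA Pro / CCC Pro — synonymous.
Codon 4: CGG Arg / CGG Arg — identical.
Codon 5: CAU His / UUU Phe — nonsynonymous.
Codon 6: CUG Leu / CUG Leu — identical.
Codon 7: AUA Ile / AUA Ile — identical.
Nonsynonymous differences: 2.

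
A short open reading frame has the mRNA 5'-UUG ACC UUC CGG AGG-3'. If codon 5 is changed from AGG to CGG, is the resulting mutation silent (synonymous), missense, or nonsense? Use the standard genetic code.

silent

Position 13 falls in codon 5: AGG → Arg.
After the substitution the codon is CGG → Arg.
Both encode Arg, so the change is synonymous.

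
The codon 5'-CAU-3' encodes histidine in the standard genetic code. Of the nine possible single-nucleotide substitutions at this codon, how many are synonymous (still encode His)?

Position 1: none → 0 synonymous.
Position 2: none → 0 synonymous.
Position 3: CAC → 1 synonymous.
Total: 0 + 0 + 1 = 1.

1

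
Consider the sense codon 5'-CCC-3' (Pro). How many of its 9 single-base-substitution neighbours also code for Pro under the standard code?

3

Position 1: none → 0 synonymous.
Position 2: none → 0 synonymous.
Position 3: CCU, CCA, CCG → 3 synonymous.
Total: 0 + 0 + 3 = 3.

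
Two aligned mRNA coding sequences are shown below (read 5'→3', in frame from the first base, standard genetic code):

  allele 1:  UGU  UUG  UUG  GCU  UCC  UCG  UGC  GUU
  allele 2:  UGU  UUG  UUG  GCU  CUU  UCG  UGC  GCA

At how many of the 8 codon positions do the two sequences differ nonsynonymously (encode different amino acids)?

Codon 1: UGU Cys / UGU Cys — identical.
Codon 2: UUG Leu / UUG Leu — identical.
Codon 3: UUG Leu / UUG Leu — identical.
Codon 4: GCU Ala / GCU Ala — identical.
Codon 5: UCC Ser / CUU Leu — nonsynonymous.
Codon 6: UCG Ser / UCG Ser — identical.
Codon 7: UGC Cys / UGC Cys — identical.
Codon 8: GUU Val / GCA Ala — nonsynonymous.
Nonsynonymous differences: 2.

2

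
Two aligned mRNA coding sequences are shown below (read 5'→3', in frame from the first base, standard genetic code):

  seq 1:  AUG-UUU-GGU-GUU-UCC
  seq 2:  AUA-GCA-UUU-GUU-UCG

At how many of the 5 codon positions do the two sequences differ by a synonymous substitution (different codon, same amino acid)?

1

Codon 1: AUG Met / AUA Ile — nonsynonymous.
Codon 2: UUU Phe / GCA Ala — nonsynonymous.
Codon 3: GGU Gly / UUU Phe — nonsynonymous.
Codon 4: GUU Val / GUU Val — identical.
Codon 5: UCC Ser / UCG Ser — synonymous.
Synonymous differences: 1.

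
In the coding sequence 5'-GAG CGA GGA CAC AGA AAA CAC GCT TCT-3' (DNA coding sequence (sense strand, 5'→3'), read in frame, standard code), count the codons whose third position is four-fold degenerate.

Codon 1 GAG (Glu): third position 2-fold.
Codon 2 CGA (Arg): third position 4-fold.
Codon 3 GGA (Gly): third position 4-fold.
Codon 4 CAC (His): third position 2-fold.
Codon 5 AGA (Arg): third position 2-fold.
Codon 6 AAA (Lys): third position 2-fold.
Codon 7 CAC (His): third position 2-fold.
Codon 8 GCT (Ala): third position 4-fold.
Codon 9 TCT (Ser): third position 4-fold.
Four-fold degenerate third positions: 4.

4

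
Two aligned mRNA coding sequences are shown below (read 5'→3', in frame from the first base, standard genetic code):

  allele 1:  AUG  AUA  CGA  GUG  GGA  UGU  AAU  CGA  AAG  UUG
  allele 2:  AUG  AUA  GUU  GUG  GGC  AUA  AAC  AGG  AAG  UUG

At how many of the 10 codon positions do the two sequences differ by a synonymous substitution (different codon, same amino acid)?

Codon 1: AUG Met / AUG Met — identical.
Codon 2: AUA Ile / AUA Ile — identical.
Codon 3: CGA Arg / GUU Val — nonsynonymous.
Codon 4: GUG Val / GUG Val — identical.
Codon 5: GGA Gly / GGC Gly — synonymous.
Codon 6: UGU Cys / AUA Ile — nonsynonymous.
Codon 7: AAU Asn / AAC Asn — synonymous.
Codon 8: CGA Arg / AGG Arg — synonymous.
Codon 9: AAG Lys / AAG Lys — identical.
Codon 10: UUG Leu / UUG Leu — identical.
Synonymous differences: 3.

3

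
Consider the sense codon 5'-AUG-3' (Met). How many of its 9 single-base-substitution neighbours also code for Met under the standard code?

Position 1: none → 0 synonymous.
Position 2: none → 0 synonymous.
Position 3: none → 0 synonymous.
Total: 0 + 0 + 0 = 0.

0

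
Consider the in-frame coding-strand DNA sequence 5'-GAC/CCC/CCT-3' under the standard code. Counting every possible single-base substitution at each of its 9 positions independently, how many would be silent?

Codon 1 (GAC, Asp): 1 synonymous substitution.
Codon 2 (CCC, Pro): 3 synonymous substitutions.
Codon 3 (CCT, Pro): 3 synonymous substitutions.
Total: 1 + 3 + 3 = 7.

7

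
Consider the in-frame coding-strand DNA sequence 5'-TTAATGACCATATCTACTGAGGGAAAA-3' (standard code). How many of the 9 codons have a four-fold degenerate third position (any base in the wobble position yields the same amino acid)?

Codon 1 TTA (Leu): third position 2-fold.
Codon 2 ATG (Met): third position 1-fold.
Codon 3 ACC (Thr): third position 4-fold.
Codon 4 ATA (Ile): third position 3-fold.
Codon 5 TCT (Ser): third position 4-fold.
Codon 6 ACT (Thr): third position 4-fold.
Codon 7 GAG (Glu): third position 2-fold.
Codon 8 GGA (Gly): third position 4-fold.
Codon 9 AAA (Lys): third position 2-fold.
Four-fold degenerate third positions: 4.

4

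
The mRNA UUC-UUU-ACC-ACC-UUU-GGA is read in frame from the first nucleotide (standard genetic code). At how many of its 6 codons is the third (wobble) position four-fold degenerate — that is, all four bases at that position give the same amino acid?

Codon 1 UUC (Phe): third position 2-fold.
Codon 2 UUU (Phe): third position 2-fold.
Codon 3 ACC (Thr): third position 4-fold.
Codon 4 ACC (Thr): third position 4-fold.
Codon 5 UUU (Phe): third position 2-fold.
Codon 6 GGA (Gly): third position 4-fold.
Four-fold degenerate third positions: 3.

3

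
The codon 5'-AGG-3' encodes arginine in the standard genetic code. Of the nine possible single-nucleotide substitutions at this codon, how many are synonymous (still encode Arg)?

Position 1: CGG → 1 synonymous.
Position 2: none → 0 synonymous.
Position 3: AGA → 1 synonymous.
Total: 1 + 0 + 1 = 2.

2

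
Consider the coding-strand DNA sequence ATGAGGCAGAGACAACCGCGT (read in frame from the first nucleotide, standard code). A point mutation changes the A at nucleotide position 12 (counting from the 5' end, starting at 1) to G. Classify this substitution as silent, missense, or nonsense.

Position 12 falls in codon 4: AGA → Arg.
After the substitution the codon is AGG → Arg.
Both encode Arg, so the change is synonymous.

silent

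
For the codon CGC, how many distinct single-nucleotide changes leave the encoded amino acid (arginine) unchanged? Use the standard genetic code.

3

Position 1: none → 0 synonymous.
Position 2: none → 0 synonymous.
Position 3: CGT, CGA, CGG → 3 synonymous.
Total: 0 + 0 + 3 = 3.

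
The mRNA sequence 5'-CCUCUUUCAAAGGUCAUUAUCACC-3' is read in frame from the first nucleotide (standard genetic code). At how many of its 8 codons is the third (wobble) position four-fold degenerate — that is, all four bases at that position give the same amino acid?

Codon 1 CCU (Pro): third position 4-fold.
Codon 2 CUU (Leu): third position 4-fold.
Codon 3 UCA (Ser): third position 4-fold.
Codon 4 AAG (Lys): third position 2-fold.
Codon 5 GUC (Val): third position 4-fold.
Codon 6 AUU (Ile): third position 3-fold.
Codon 7 AUC (Ile): third position 3-fold.
Codon 8 ACC (Thr): third position 4-fold.
Four-fold degenerate third positions: 5.

5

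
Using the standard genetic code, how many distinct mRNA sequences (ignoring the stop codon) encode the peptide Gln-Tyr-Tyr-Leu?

48

Gln: 2 codons.
Tyr: 2 codons.
Tyr: 2 codons.
Leu: 6 codons.
2 × 2 × 2 × 6 = 48.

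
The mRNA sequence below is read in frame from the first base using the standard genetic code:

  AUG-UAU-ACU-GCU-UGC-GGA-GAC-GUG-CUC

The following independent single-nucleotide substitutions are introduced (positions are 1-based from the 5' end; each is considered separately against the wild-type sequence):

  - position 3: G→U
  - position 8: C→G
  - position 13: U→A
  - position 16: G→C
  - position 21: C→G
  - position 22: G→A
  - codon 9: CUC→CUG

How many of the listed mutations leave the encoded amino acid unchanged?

1

Codon 1: AUG (Met) → AUU (Ile) — missense.
Codon 3: ACU (Thr) → AGU (Ser) — missense.
Codon 5: UGC (Cys) → AGC (Ser) — missense.
Codon 6: GGA (Gly) → CGA (Arg) — missense.
Codon 7: GAC (Asp) → GAG (Glu) — missense.
Codon 8: GUG (Val) → AUG (Met) — missense.
Codon 9: CUC (Leu) → CUG (Leu) — synonymous.
Synonymous: 1 of 7.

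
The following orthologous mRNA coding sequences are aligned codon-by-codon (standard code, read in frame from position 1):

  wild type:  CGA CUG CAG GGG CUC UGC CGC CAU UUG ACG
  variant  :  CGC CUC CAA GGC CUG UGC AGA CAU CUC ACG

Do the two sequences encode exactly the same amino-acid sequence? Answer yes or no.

Codon 1: CGA Arg / CGC Arg — synonymous.
Codon 2: CUG Leu / CUC Leu — synonymous.
Codon 3: CAG Gln / CAA Gln — synonymous.
Codon 4: GGG Gly / GGC Gly — synonymous.
Codon 5: CUC Leu / CUG Leu — synonymous.
Codon 6: UGC Cys / UGC Cys — identical.
Codon 7: CGC Arg / AGA Arg — synonymous.
Codon 8: CAU His / CAU His — identical.
Codon 9: UUG Leu / CUC Leu — synonymous.
Codon 10: ACG Thr / ACG Thr — identical.
Nonsynonymous differences: 0 → same protein.

yes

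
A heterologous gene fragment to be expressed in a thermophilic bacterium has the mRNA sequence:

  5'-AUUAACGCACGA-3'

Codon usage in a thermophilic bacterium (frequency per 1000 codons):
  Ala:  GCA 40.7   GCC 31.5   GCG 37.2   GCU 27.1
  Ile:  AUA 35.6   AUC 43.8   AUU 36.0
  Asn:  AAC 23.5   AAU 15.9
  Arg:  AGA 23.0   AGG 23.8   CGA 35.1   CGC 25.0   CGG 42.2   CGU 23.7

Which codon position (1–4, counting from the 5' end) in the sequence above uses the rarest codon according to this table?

Codon 1 AUU (Ile): 36.0 per 1000.
Codon 2 AAC (Asn): 23.5 per 1000.
Codon 3 GCA (Ala): 40.7 per 1000.
Codon 4 CGA (Arg): 35.1 per 1000.
Lowest frequency is 23.5 at codon 2.

2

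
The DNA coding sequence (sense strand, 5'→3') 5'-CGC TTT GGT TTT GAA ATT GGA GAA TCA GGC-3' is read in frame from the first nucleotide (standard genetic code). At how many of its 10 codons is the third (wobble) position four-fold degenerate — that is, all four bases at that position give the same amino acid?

Codon 1 CGC (Arg): third position 4-fold.
Codon 2 TTT (Phe): third position 2-fold.
Codon 3 GGT (Gly): third position 4-fold.
Codon 4 TTT (Phe): third position 2-fold.
Codon 5 GAA (Glu): third position 2-fold.
Codon 6 ATT (Ile): third position 3-fold.
Codon 7 GGA (Gly): third position 4-fold.
Codon 8 GAA (Glu): third position 2-fold.
Codon 9 TCA (Ser): third position 4-fold.
Codon 10 GGC (Gly): third position 4-fold.
Four-fold degenerate third positions: 5.

5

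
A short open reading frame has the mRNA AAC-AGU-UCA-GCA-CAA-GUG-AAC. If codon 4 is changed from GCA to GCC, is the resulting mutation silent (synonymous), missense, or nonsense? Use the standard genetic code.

Position 12 falls in codon 4: GCA → Ala.
After the substitution the codon is GCC → Ala.
Both encode Ala, so the change is synonymous.

silent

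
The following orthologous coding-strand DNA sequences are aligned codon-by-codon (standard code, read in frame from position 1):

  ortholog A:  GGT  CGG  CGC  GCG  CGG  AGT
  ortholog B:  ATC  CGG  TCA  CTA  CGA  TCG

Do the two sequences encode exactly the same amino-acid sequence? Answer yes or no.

Codon 1: GGT Gly / ATC Ile — nonsynonymous.
Codon 2: CGG Arg / CGG Arg — identical.
Codon 3: CGC Arg / TCA Ser — nonsynonymous.
Codon 4: GCG Ala / CTA Leu — nonsynonymous.
Codon 5: CGG Arg / CGA Arg — synonymous.
Codon 6: AGT Ser / TCG Ser — synonymous.
Nonsynonymous differences: 3 → different protein.

no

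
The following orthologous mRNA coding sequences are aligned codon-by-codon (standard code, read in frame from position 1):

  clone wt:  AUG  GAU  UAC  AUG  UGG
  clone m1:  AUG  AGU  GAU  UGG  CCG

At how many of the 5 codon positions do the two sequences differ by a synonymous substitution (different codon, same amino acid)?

0

Codon 1: AUG Met / AUG Met — identical.
Codon 2: GAU Asp / AGU Ser — nonsynonymous.
Codon 3: UAC Tyr / GAU Asp — nonsynonymous.
Codon 4: AUG Met / UGG Trp — nonsynonymous.
Codon 5: UGG Trp / CCG Pro — nonsynonymous.
Synonymous differences: 0.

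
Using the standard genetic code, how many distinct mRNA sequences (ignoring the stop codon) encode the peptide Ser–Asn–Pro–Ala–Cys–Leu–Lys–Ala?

18432

Ser: 6 codons.
Asn: 2 codons.
Pro: 4 codons.
Ala: 4 codons.
Cys: 2 codons.
Leu: 6 codons.
Lys: 2 codons.
Ala: 4 codons.
6 × 2 × 4 × 4 × 2 × 6 × 2 × 4 = 18432.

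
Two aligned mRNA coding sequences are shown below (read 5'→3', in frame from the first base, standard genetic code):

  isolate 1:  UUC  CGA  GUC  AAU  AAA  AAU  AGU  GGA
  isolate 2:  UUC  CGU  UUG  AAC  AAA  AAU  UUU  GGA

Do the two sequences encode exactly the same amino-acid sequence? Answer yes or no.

no

Codon 1: UUC Phe / UUC Phe — identical.
Codon 2: CGA Arg / CGU Arg — synonymous.
Codon 3: GUC Val / UUG Leu — nonsynonymous.
Codon 4: AAU Asn / AAC Asn — synonymous.
Codon 5: AAA Lys / AAA Lys — identical.
Codon 6: AAU Asn / AAU Asn — identical.
Codon 7: AGU Ser / UUU Phe — nonsynonymous.
Codon 8: GGA Gly / GGA Gly — identical.
Nonsynonymous differences: 2 → different protein.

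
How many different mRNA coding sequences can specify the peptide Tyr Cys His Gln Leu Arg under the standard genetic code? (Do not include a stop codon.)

576

Tyr: 2 codons.
Cys: 2 codons.
His: 2 codons.
Gln: 2 codons.
Leu: 6 codons.
Arg: 6 codons.
2 × 2 × 2 × 2 × 6 × 6 = 576.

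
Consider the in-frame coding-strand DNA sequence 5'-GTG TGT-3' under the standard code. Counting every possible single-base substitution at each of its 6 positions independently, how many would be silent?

Codon 1 (GTG, Val): 3 synonymous substitutions.
Codon 2 (TGT, Cys): 1 synonymous substitution.
Total: 3 + 1 = 4.

4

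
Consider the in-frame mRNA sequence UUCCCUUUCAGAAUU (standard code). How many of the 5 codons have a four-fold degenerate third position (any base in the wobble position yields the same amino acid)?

1

Codon 1 UUC (Phe): third position 2-fold.
Codon 2 CCU (Pro): third position 4-fold.
Codon 3 UUC (Phe): third position 2-fold.
Codon 4 AGA (Arg): third position 2-fold.
Codon 5 AUU (Ile): third position 3-fold.
Four-fold degenerate third positions: 1.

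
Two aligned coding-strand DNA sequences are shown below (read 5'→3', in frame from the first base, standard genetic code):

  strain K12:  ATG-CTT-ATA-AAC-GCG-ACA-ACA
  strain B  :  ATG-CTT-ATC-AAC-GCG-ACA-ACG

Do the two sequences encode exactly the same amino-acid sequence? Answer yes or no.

Codon 1: ATG Met / ATG Met — identical.
Codon 2: CTT Leu / CTT Leu — identical.
Codon 3: ATA Ile / ATC Ile — synonymous.
Codon 4: AAC Asn / AAC Asn — identical.
Codon 5: GCG Ala / GCG Ala — identical.
Codon 6: ACA Thr / ACA Thr — identical.
Codon 7: ACA Thr / ACG Thr — synonymous.
Nonsynonymous differences: 0 → same protein.

yes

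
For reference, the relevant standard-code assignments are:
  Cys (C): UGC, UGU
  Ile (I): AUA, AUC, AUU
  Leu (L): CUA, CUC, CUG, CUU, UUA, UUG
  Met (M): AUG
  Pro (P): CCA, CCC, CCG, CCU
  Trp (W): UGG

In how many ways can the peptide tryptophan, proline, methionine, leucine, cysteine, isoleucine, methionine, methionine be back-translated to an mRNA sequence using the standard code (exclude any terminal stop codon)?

144

Trp: 1 codon.
Pro: 4 codons.
Met: 1 codon.
Leu: 6 codons.
Cys: 2 codons.
Ile: 3 codons.
Met: 1 codon.
Met: 1 codon.
1 × 4 × 1 × 6 × 2 × 3 × 1 × 1 = 144.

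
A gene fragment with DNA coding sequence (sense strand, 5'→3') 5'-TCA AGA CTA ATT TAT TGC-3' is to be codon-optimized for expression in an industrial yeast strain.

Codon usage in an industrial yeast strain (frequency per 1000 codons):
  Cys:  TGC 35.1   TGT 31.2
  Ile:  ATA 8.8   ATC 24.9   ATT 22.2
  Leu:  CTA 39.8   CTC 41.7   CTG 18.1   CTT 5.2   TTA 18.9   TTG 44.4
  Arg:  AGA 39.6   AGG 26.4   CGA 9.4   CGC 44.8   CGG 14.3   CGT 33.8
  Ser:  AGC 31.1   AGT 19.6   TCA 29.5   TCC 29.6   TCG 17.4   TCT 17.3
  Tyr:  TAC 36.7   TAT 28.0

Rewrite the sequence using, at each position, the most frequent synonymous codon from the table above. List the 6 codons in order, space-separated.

Codon 1 (Ser): best is AGC at 31.1.
Codon 2 (Arg): best is CGC at 44.8.
Codon 3 (Leu): best is TTG at 44.4.
Codon 4 (Ile): best is ATC at 24.9.
Codon 5 (Tyr): best is TAC at 36.7.
Codon 6 (Cys): best is TGC at 35.1.

AGC CGC TTG ATC TAC TGC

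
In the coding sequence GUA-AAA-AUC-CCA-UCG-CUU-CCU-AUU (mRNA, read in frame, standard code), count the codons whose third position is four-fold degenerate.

Codon 1 GUA (Val): third position 4-fold.
Codon 2 AAA (Lys): third position 2-fold.
Codon 3 AUC (Ile): third position 3-fold.
Codon 4 CCA (Pro): third position 4-fold.
Codon 5 UCG (Ser): third position 4-fold.
Codon 6 CUU (Leu): third position 4-fold.
Codon 7 CCU (Pro): third position 4-fold.
Codon 8 AUU (Ile): third position 3-fold.
Four-fold degenerate third positions: 5.

5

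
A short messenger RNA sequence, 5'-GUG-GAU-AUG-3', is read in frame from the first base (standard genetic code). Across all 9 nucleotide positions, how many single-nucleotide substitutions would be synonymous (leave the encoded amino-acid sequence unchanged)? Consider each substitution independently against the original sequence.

Codon 1 (GUG, Val): 3 synonymous substitutions.
Codon 2 (GAU, Asp): 1 synonymous substitution.
Codon 3 (AUG, Met): 0 synonymous substitutions.
Total: 3 + 1 + 0 = 4.

4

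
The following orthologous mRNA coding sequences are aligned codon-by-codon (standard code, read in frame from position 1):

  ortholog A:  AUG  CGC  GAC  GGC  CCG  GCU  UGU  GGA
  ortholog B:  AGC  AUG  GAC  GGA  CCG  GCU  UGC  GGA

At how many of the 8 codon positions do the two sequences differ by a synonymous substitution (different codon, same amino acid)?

2

Codon 1: AUG Met / AGC Ser — nonsynonymous.
Codon 2: CGC Arg / AUG Met — nonsynonymous.
Codon 3: GAC Asp / GAC Asp — identical.
Codon 4: GGC Gly / GGA Gly — synonymous.
Codon 5: CCG Pro / CCG Pro — identical.
Codon 6: GCU Ala / GCU Ala — identical.
Codon 7: UGU Cys / UGC Cys — synonymous.
Codon 8: GGA Gly / GGA Gly — identical.
Synonymous differences: 2.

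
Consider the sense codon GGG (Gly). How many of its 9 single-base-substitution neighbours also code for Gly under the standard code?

3

Position 1: none → 0 synonymous.
Position 2: none → 0 synonymous.
Position 3: GGU, GGC, GGA → 3 synonymous.
Total: 0 + 0 + 3 = 3.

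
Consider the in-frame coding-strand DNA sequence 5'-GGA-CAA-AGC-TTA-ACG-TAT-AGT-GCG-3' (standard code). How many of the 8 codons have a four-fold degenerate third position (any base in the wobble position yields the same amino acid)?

3

Codon 1 GGA (Gly): third position 4-fold.
Codon 2 CAA (Gln): third position 2-fold.
Codon 3 AGC (Ser): third position 2-fold.
Codon 4 TTA (Leu): third position 2-fold.
Codon 5 ACG (Thr): third position 4-fold.
Codon 6 TAT (Tyr): third position 2-fold.
Codon 7 AGT (Ser): third position 2-fold.
Codon 8 GCG (Ala): third position 4-fold.
Four-fold degenerate third positions: 3.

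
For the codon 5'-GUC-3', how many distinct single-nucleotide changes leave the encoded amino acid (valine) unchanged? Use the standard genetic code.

3

Position 1: none → 0 synonymous.
Position 2: none → 0 synonymous.
Position 3: GUU, GUA, GUG → 3 synonymous.
Total: 0 + 0 + 3 = 3.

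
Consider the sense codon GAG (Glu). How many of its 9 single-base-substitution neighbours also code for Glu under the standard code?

Position 1: none → 0 synonymous.
Position 2: none → 0 synonymous.
Position 3: GAA → 1 synonymous.
Total: 0 + 0 + 1 = 1.

1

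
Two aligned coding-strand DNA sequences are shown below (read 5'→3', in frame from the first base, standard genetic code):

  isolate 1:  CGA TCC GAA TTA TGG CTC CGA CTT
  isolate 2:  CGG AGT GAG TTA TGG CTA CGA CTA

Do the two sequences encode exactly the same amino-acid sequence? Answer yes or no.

Codon 1: CGA Arg / CGG Arg — synonymous.
Codon 2: TCC Ser / AGT Ser — synonymous.
Codon 3: GAA Glu / GAG Glu — synonymous.
Codon 4: TTA Leu / TTA Leu — identical.
Codon 5: TGG Trp / TGG Trp — identical.
Codon 6: CTC Leu / CTA Leu — synonymous.
Codon 7: CGA Arg / CGA Arg — identical.
Codon 8: CTT Leu / CTA Leu — synonymous.
Nonsynonymous differences: 0 → same protein.

yes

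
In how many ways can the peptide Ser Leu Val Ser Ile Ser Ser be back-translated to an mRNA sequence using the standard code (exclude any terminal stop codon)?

93312

Ser: 6 codons.
Leu: 6 codons.
Val: 4 codons.
Ser: 6 codons.
Ile: 3 codons.
Ser: 6 codons.
Ser: 6 codons.
6 × 6 × 4 × 6 × 3 × 6 × 6 = 93312.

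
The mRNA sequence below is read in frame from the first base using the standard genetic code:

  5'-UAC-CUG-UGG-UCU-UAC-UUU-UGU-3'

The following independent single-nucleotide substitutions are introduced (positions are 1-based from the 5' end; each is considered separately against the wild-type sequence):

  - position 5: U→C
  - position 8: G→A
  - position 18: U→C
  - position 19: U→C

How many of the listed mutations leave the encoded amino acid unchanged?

1

Codon 2: CUG (Leu) → CCG (Pro) — missense.
Codon 3: UGG (Trp) → UAG (Stop) — nonsense.
Codon 6: UUU (Phe) → UUC (Phe) — synonymous.
Codon 7: UGU (Cys) → CGU (Arg) — missense.
Synonymous: 1 of 4.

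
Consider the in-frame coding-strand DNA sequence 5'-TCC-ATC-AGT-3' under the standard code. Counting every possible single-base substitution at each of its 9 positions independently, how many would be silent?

Codon 1 (TCC, Ser): 3 synonymous substitutions.
Codon 2 (ATC, Ile): 2 synonymous substitutions.
Codon 3 (AGT, Ser): 1 synonymous substitution.
Total: 3 + 2 + 1 = 6.

6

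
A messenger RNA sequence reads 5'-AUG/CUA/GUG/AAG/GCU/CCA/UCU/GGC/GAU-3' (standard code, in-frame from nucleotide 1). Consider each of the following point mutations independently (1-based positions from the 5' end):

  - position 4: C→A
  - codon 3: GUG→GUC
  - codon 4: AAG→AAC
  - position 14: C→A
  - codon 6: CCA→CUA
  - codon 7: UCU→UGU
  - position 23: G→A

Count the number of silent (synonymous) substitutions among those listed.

Codon 2: CUA (Leu) → AUA (Ile) — missense.
Codon 3: GUG (Val) → GUC (Val) — synonymous.
Codon 4: AAG (Lys) → AAC (Asn) — missense.
Codon 5: GCU (Ala) → GAU (Asp) — missense.
Codon 6: CCA (Pro) → CUA (Leu) — missense.
Codon 7: UCU (Ser) → UGU (Cys) — missense.
Codon 8: GGC (Gly) → GAC (Asp) — missense.
Synonymous: 1 of 7.

1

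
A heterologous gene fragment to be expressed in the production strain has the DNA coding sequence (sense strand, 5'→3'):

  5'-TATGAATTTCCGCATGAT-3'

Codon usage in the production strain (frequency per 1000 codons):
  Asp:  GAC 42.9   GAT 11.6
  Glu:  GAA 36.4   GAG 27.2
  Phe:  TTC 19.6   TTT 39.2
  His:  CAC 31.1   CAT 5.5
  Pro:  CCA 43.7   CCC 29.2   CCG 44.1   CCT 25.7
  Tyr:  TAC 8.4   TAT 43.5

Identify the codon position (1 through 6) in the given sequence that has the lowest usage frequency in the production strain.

Codon 1 TAT (Tyr): 43.5 per 1000.
Codon 2 GAA (Glu): 36.4 per 1000.
Codon 3 TTT (Phe): 39.2 per 1000.
Codon 4 CCG (Pro): 44.1 per 1000.
Codon 5 CAT (His): 5.5 per 1000.
Codon 6 GAT (Asp): 11.6 per 1000.
Lowest frequency is 5.5 at codon 5.

5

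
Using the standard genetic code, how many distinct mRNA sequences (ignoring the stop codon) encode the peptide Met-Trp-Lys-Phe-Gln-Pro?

Met: 1 codon.
Trp: 1 codon.
Lys: 2 codons.
Phe: 2 codons.
Gln: 2 codons.
Pro: 4 codons.
1 × 1 × 2 × 2 × 2 × 4 = 32.

32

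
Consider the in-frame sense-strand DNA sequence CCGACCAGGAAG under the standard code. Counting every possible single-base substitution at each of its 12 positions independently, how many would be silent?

Codon 1 (CCG, Pro): 3 synonymous substitutions.
Codon 2 (ACC, Thr): 3 synonymous substitutions.
Codon 3 (AGG, Arg): 2 synonymous substitutions.
Codon 4 (AAG, Lys): 1 synonymous substitution.
Total: 3 + 3 + 2 + 1 = 9.

9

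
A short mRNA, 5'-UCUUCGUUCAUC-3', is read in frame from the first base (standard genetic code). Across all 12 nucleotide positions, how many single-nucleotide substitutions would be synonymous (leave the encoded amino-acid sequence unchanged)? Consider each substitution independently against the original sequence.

Codon 1 (UCU, Ser): 3 synonymous substitutions.
Codon 2 (UCG, Ser): 3 synonymous substitutions.
Codon 3 (UUC, Phe): 1 synonymous substitution.
Codon 4 (AUC, Ile): 2 synonymous substitutions.
Total: 3 + 3 + 1 + 2 = 9.

9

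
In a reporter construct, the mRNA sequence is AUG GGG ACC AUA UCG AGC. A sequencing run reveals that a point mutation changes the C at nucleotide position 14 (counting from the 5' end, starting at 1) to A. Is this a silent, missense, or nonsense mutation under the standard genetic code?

Position 14 falls in codon 5: UCG → Ser.
After the substitution the codon is UAG → Stop.
The new codon is a stop codon, so this is a nonsense mutation.

nonsense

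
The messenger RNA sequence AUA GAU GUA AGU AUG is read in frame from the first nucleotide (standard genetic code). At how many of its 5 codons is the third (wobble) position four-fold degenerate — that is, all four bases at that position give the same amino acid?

Codon 1 AUA (Ile): third position 3-fold.
Codon 2 GAU (Asp): third position 2-fold.
Codon 3 GUA (Val): third position 4-fold.
Codon 4 AGU (Ser): third position 2-fold.
Codon 5 AUG (Met): third position 1-fold.
Four-fold degenerate third positions: 1.

1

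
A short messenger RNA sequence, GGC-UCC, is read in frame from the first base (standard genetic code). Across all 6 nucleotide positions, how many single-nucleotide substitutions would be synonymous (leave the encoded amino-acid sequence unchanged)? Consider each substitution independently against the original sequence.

Codon 1 (GGC, Gly): 3 synonymous substitutions.
Codon 2 (UCC, Ser): 3 synonymous substitutions.
Total: 3 + 3 = 6.

6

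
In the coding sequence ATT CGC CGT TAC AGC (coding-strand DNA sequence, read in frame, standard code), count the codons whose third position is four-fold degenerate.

Codon 1 ATT (Ile): third position 3-fold.
Codon 2 CGC (Arg): third position 4-fold.
Codon 3 CGT (Arg): third position 4-fold.
Codon 4 TAC (Tyr): third position 2-fold.
Codon 5 AGC (Ser): third position 2-fold.
Four-fold degenerate third positions: 2.

2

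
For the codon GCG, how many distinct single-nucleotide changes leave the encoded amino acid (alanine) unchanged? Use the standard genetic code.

Position 1: none → 0 synonymous.
Position 2: none → 0 synonymous.
Position 3: GCU, GCC, GCA → 3 synonymous.
Total: 0 + 0 + 3 = 3.

3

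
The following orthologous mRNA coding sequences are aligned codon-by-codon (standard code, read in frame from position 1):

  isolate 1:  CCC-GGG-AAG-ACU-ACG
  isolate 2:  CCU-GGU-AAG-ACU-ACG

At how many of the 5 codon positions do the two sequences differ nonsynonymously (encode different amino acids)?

Codon 1: CCC Pro / CCU Pro — synonymous.
Codon 2: GGG Gly / GGU Gly — synonymous.
Codon 3: AAG Lys / AAG Lys — identical.
Codon 4: ACU Thr / ACU Thr — identical.
Codon 5: ACG Thr / ACG Thr — identical.
Nonsynonymous differences: 0.

0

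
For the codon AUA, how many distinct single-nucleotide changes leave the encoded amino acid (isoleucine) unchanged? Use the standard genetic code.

Position 1: none → 0 synonymous.
Position 2: none → 0 synonymous.
Position 3: AUU, AUC → 2 synonymous.
Total: 0 + 0 + 2 = 2.

2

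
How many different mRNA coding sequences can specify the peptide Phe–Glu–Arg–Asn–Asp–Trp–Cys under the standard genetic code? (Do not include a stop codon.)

Phe: 2 codons.
Glu: 2 codons.
Arg: 6 codons.
Asn: 2 codons.
Asp: 2 codons.
Trp: 1 codon.
Cys: 2 codons.
2 × 2 × 6 × 2 × 2 × 1 × 2 = 192.

192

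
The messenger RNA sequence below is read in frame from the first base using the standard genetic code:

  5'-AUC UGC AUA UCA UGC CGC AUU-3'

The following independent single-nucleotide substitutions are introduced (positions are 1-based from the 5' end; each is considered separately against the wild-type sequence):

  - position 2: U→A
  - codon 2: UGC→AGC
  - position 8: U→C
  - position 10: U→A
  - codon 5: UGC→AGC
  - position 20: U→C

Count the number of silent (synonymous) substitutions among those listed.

0

Codon 1: AUC (Ile) → AAC (Asn) — missense.
Codon 2: UGC (Cys) → AGC (Ser) — missense.
Codon 3: AUA (Ile) → ACA (Thr) — missense.
Codon 4: UCA (Ser) → ACA (Thr) — missense.
Codon 5: UGC (Cys) → AGC (Ser) — missense.
Codon 7: AUU (Ile) → ACU (Thr) — missense.
Synonymous: 0 of 6.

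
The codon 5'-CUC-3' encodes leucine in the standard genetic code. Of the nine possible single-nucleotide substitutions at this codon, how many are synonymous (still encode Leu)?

3

Position 1: none → 0 synonymous.
Position 2: none → 0 synonymous.
Position 3: CUU, CUA, CUG → 3 synonymous.
Total: 0 + 0 + 3 = 3.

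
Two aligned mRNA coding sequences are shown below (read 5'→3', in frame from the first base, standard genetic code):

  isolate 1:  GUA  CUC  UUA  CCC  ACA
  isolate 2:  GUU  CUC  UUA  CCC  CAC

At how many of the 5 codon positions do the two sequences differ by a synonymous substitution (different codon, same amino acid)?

Codon 1: GUA Val / GUU Val — synonymous.
Codon 2: CUC Leu / CUC Leu — identical.
Codon 3: UUA Leu / UUA Leu — identical.
Codon 4: CCC Pro / CCC Pro — identical.
Codon 5: ACA Thr / CAC His — nonsynonymous.
Synonymous differences: 1.

1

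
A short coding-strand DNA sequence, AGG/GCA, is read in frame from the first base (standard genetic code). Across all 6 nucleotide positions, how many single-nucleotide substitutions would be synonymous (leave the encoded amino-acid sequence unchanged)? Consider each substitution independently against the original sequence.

Codon 1 (AGG, Arg): 2 synonymous substitutions.
Codon 2 (GCA, Ala): 3 synonymous substitutions.
Total: 2 + 3 = 5.

5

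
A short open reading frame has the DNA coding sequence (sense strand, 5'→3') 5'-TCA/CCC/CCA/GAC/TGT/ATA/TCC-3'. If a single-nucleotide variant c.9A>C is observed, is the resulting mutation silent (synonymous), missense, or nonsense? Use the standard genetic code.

silent

Position 9 falls in codon 3: CCA → Pro.
After the substitution the codon is CCC → Pro.
Both encode Pro, so the change is synonymous.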